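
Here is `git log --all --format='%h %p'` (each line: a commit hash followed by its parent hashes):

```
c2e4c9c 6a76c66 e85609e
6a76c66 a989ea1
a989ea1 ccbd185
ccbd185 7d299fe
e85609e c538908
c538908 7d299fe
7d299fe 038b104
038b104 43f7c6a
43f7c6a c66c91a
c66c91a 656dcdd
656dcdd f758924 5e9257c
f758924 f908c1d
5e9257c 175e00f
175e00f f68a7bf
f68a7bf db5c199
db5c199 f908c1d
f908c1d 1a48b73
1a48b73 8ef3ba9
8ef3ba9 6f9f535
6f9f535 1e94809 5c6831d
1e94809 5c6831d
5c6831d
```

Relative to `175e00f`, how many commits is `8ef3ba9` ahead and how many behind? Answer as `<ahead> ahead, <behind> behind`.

0 ahead, 5 behind

Reachable from 8ef3ba9: {1e94809, 5c6831d, 6f9f535, 8ef3ba9}.
Reachable from 175e00f: {175e00f, 1a48b73, 1e94809, 5c6831d, 6f9f535, 8ef3ba9, db5c199, f68a7bf, f908c1d}.
Only in 8ef3ba9's history (ahead): {} — 0.
Only in 175e00f's history (behind): {175e00f, 1a48b73, db5c199, f68a7bf, f908c1d} — 5.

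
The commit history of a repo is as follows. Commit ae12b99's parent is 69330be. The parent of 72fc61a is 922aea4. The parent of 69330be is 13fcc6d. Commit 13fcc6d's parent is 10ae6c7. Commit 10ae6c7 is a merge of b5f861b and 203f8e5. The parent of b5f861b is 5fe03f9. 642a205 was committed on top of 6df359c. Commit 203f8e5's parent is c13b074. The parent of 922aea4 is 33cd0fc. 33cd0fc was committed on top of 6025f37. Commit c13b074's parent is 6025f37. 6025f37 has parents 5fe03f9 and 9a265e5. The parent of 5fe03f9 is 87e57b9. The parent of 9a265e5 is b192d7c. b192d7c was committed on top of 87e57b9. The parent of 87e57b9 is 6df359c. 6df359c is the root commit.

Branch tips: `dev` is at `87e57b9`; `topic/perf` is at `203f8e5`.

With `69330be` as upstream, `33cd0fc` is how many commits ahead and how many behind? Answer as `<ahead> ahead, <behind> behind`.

Reachable from 33cd0fc: {33cd0fc, 5fe03f9, 6025f37, 6df359c, 87e57b9, 9a265e5, b192d7c}.
Reachable from 69330be: {10ae6c7, 13fcc6d, 203f8e5, 5fe03f9, 6025f37, 69330be, 6df359c, 87e57b9, 9a265e5, b192d7c, b5f861b, c13b074}.
Only in 33cd0fc's history (ahead): {33cd0fc} — 1.
Only in 69330be's history (behind): {10ae6c7, 13fcc6d, 203f8e5, 69330be, b5f861b, c13b074} — 6.

1 ahead, 6 behind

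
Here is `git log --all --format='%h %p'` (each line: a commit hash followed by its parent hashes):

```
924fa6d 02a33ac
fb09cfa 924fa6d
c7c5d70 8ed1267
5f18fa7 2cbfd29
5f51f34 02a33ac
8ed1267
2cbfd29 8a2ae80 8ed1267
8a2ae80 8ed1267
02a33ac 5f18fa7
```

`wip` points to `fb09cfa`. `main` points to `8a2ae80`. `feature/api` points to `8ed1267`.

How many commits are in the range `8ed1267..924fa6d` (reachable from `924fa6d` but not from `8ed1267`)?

Reachable from 924fa6d: {02a33ac, 2cbfd29, 5f18fa7, 8a2ae80, 8ed1267, 924fa6d}.
Reachable from 8ed1267: {8ed1267}.
In 924fa6d's history but not 8ed1267's: {02a33ac, 2cbfd29, 5f18fa7, 8a2ae80, 924fa6d} — 5 commits.

5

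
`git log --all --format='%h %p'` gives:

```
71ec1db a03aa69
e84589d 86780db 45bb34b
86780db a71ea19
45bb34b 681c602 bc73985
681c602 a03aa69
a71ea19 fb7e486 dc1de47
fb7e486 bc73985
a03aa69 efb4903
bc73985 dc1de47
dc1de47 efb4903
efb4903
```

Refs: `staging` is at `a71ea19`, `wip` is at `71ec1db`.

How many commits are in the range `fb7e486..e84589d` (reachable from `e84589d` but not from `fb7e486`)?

6

Reachable from e84589d: {45bb34b, 681c602, 86780db, a03aa69, a71ea19, bc73985, dc1de47, e84589d, efb4903, fb7e486}.
Reachable from fb7e486: {bc73985, dc1de47, efb4903, fb7e486}.
In e84589d's history but not fb7e486's: {45bb34b, 681c602, 86780db, a03aa69, a71ea19, e84589d} — 6 commits.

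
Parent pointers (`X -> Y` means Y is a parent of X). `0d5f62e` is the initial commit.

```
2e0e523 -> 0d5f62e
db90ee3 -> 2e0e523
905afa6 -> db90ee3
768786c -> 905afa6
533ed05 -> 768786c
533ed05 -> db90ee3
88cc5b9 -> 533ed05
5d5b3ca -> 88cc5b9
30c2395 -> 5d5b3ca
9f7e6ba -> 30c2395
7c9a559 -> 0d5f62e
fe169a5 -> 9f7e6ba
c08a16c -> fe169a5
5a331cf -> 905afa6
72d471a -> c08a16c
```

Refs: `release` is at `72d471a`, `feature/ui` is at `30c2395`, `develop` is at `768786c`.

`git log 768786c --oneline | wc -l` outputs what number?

5

Walking parent pointers from 768786c: reachable set = {0d5f62e, 2e0e523, 768786c, 905afa6, db90ee3}.
That is 5 commits.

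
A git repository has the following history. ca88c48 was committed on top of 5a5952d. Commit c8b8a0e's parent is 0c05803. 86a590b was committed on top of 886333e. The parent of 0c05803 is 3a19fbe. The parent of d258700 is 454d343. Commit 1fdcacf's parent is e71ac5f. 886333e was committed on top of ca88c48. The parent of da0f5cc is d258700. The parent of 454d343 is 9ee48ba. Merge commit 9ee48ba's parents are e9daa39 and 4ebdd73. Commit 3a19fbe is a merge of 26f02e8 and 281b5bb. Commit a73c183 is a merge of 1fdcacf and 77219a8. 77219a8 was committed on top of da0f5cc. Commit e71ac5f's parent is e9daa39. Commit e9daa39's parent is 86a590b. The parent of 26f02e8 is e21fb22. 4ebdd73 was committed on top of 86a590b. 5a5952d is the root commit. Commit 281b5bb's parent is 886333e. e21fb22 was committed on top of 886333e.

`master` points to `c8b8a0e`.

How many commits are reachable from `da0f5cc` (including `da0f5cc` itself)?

Walking parent pointers from da0f5cc: reachable set = {454d343, 4ebdd73, 5a5952d, 86a590b, 886333e, 9ee48ba, ca88c48, d258700, da0f5cc, e9daa39}.
That is 10 commits.

10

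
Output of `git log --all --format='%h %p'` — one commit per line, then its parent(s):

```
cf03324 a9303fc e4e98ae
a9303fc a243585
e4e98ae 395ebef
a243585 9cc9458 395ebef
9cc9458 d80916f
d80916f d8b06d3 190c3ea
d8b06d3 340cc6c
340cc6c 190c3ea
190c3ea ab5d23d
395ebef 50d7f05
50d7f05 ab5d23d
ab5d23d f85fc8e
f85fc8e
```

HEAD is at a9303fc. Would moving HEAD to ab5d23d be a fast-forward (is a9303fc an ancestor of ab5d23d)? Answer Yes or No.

A fast-forward from a9303fc to ab5d23d is possible iff a9303fc is an ancestor of ab5d23d.
Ancestors of ab5d23d: {ab5d23d, f85fc8e}.
a9303fc is not among them, so fast-forward is not possible.

No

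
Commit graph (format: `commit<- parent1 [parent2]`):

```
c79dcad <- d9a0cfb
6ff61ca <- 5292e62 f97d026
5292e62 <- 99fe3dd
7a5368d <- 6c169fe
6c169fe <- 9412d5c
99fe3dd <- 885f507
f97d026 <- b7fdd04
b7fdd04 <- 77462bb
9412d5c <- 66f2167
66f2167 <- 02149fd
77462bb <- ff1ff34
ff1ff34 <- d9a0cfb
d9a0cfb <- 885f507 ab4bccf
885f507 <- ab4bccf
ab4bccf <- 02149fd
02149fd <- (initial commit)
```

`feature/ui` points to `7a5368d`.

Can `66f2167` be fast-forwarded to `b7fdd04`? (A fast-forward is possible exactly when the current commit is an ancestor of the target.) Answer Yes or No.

No

A fast-forward from 66f2167 to b7fdd04 is possible iff 66f2167 is an ancestor of b7fdd04.
Ancestors of b7fdd04: {02149fd, 77462bb, 885f507, ab4bccf, b7fdd04, d9a0cfb, ff1ff34}.
66f2167 is not among them, so fast-forward is not possible.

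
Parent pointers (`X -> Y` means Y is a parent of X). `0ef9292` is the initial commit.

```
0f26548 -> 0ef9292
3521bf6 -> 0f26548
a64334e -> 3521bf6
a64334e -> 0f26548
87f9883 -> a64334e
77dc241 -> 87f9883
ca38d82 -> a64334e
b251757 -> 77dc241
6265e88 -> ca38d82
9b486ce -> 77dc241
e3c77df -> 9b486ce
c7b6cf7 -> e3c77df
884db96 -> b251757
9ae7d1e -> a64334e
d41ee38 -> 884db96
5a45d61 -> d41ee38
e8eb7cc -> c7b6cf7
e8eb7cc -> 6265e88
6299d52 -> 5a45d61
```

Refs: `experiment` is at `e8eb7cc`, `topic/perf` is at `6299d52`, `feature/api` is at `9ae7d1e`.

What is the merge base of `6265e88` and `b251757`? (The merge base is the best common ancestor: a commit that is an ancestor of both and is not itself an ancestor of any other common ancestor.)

a64334e

Ancestors of 6265e88: {0ef9292, 0f26548, 3521bf6, 6265e88, a64334e, ca38d82}.
Ancestors of b251757: {0ef9292, 0f26548, 3521bf6, 77dc241, 87f9883, a64334e, b251757}.
Common ancestors: {0ef9292, 0f26548, 3521bf6, a64334e}.
Among these, a64334e is not an ancestor of any other common ancestor — it is the merge base.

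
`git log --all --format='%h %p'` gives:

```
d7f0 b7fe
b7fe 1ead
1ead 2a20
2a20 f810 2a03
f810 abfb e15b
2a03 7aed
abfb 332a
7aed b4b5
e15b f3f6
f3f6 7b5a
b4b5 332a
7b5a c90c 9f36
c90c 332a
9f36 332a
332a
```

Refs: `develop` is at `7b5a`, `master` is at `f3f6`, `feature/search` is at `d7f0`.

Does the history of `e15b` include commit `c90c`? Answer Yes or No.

Ancestors of e15b (commits reachable by following parents): {332a, 7b5a, 9f36, c90c, e15b, f3f6}.
c90c is in that set, so it is an ancestor of e15b.

Yes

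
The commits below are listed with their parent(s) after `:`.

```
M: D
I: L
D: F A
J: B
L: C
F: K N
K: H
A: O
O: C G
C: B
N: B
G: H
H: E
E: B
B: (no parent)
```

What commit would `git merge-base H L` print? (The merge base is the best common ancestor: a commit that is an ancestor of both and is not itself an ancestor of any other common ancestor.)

Ancestors of H: {B, E, H}.
Ancestors of L: {B, C, L}.
Common ancestors: {B}.
The only common ancestor is B, so it is the merge base.

B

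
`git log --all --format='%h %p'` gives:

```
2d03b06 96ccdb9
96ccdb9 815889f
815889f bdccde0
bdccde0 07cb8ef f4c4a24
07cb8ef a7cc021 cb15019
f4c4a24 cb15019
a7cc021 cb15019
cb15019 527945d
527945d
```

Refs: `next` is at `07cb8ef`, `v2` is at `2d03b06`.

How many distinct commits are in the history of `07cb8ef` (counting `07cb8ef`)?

Walking parent pointers from 07cb8ef: reachable set = {07cb8ef, 527945d, a7cc021, cb15019}.
That is 4 commits.

4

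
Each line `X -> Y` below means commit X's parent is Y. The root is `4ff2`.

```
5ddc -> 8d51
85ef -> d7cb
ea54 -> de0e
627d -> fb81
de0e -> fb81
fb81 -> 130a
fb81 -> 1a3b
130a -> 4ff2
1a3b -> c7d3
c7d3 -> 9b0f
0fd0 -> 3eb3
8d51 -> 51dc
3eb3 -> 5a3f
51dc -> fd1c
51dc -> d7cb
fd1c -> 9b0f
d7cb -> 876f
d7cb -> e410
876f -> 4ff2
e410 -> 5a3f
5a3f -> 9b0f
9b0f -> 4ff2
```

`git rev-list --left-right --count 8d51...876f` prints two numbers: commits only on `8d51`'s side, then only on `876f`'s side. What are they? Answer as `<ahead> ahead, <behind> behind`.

7 ahead, 0 behind

Reachable from 8d51: {4ff2, 51dc, 5a3f, 876f, 8d51, 9b0f, d7cb, e410, fd1c}.
Reachable from 876f: {4ff2, 876f}.
Only in 8d51's history (ahead): {51dc, 5a3f, 8d51, 9b0f, d7cb, e410, fd1c} — 7.
Only in 876f's history (behind): {} — 0.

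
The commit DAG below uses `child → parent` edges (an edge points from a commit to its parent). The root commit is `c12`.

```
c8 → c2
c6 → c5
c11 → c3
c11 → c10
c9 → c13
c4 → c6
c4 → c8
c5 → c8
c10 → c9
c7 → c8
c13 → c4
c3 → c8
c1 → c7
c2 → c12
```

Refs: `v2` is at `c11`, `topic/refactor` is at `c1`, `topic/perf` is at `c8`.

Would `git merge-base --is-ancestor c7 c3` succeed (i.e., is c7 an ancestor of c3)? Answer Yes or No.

No

Ancestors of c3: {c12, c2, c3, c8}.
c7 is not in that set, so it is not an ancestor of c3.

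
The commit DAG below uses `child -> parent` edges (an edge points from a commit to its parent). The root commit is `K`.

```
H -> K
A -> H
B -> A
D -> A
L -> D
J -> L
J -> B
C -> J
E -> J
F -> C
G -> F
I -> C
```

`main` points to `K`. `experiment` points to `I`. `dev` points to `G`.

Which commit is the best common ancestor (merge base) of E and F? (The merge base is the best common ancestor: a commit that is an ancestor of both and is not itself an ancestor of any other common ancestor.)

J

Ancestors of E: {A, B, D, E, H, J, K, L}.
Ancestors of F: {A, B, C, D, F, H, J, K, L}.
Common ancestors: {A, B, D, H, J, K, L}.
Among these, J is not an ancestor of any other common ancestor — it is the merge base.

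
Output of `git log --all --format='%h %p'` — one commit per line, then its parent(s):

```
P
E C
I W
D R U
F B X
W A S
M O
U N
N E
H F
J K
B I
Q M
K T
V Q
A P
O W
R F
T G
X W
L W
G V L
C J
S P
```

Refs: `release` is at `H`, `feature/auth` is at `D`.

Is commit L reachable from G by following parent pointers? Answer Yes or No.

Yes

Ancestors of G (commits reachable by following parents): {A, G, L, M, O, P, Q, S, V, W}.
L is in that set, so it is an ancestor of G.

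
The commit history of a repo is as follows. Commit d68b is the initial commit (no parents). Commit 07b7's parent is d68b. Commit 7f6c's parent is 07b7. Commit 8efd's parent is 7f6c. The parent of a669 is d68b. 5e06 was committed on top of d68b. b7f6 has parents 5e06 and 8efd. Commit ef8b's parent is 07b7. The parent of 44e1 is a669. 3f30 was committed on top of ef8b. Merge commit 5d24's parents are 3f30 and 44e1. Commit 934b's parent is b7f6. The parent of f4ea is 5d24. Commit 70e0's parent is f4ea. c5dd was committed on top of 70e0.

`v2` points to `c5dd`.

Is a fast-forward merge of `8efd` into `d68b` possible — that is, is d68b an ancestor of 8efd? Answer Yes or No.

A fast-forward from d68b to 8efd is possible iff d68b is an ancestor of 8efd.
Ancestors of 8efd: {07b7, 7f6c, 8efd, d68b}.
d68b is among them, so fast-forward is possible.

Yes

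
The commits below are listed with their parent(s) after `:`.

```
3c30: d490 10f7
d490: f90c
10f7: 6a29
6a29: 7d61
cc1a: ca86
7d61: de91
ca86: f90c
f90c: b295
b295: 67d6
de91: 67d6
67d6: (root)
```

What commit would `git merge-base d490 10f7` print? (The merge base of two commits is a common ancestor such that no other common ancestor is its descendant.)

Ancestors of d490: {67d6, b295, d490, f90c}.
Ancestors of 10f7: {10f7, 67d6, 6a29, 7d61, de91}.
Common ancestors: {67d6}.
The only common ancestor is 67d6, so it is the merge base.

67d6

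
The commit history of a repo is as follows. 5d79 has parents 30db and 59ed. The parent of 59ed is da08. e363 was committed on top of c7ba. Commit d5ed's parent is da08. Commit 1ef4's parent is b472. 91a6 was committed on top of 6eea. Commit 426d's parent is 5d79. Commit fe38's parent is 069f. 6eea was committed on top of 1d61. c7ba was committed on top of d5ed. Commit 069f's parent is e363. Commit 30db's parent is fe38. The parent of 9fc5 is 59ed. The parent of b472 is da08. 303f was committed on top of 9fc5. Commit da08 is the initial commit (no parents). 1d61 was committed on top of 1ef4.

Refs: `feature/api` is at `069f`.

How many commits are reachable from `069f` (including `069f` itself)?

Walking parent pointers from 069f: reachable set = {069f, c7ba, d5ed, da08, e363}.
That is 5 commits.

5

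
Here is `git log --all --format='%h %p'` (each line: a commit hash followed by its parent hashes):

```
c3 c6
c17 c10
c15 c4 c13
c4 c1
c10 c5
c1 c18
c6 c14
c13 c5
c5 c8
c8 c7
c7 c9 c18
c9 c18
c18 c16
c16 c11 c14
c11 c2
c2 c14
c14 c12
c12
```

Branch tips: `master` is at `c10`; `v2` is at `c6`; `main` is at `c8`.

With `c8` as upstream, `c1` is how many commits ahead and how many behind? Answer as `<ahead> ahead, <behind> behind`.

Reachable from c1: {c1, c11, c12, c14, c16, c18, c2}.
Reachable from c8: {c11, c12, c14, c16, c18, c2, c7, c8, c9}.
Only in c1's history (ahead): {c1} — 1.
Only in c8's history (behind): {c7, c8, c9} — 3.

1 ahead, 3 behind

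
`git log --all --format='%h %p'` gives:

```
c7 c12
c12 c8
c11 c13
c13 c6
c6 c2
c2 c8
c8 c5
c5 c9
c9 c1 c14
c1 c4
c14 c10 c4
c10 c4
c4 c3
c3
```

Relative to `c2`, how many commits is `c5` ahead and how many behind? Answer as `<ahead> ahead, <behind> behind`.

Reachable from c5: {c1, c10, c14, c3, c4, c5, c9}.
Reachable from c2: {c1, c10, c14, c2, c3, c4, c5, c8, c9}.
Only in c5's history (ahead): {} — 0.
Only in c2's history (behind): {c2, c8} — 2.

0 ahead, 2 behind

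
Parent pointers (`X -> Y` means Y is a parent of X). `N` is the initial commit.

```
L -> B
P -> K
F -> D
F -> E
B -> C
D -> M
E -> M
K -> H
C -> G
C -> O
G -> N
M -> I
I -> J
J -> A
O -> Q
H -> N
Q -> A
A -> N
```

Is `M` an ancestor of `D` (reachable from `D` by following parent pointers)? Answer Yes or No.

Ancestors of D (commits reachable by following parents): {A, D, I, J, M, N}.
M is in that set, so it is an ancestor of D.

Yes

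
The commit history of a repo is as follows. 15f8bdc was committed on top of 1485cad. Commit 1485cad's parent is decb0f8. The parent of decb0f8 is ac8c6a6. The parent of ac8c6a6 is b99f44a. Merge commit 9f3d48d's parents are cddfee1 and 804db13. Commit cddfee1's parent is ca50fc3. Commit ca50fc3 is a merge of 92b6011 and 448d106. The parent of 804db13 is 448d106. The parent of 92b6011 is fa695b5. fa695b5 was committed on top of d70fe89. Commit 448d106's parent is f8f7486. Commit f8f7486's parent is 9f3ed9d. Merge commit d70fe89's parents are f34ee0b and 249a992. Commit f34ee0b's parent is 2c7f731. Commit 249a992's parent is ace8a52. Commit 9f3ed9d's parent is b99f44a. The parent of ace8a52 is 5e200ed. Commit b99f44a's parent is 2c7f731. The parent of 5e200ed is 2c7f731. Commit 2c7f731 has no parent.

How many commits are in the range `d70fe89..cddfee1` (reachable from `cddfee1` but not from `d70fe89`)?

Reachable from cddfee1: {249a992, 2c7f731, 448d106, 5e200ed, 92b6011, 9f3ed9d, ace8a52, b99f44a, ca50fc3, cddfee1, d70fe89, f34ee0b, f8f7486, fa695b5}.
Reachable from d70fe89: {249a992, 2c7f731, 5e200ed, ace8a52, d70fe89, f34ee0b}.
In cddfee1's history but not d70fe89's: {448d106, 92b6011, 9f3ed9d, b99f44a, ca50fc3, cddfee1, f8f7486, fa695b5} — 8 commits.

8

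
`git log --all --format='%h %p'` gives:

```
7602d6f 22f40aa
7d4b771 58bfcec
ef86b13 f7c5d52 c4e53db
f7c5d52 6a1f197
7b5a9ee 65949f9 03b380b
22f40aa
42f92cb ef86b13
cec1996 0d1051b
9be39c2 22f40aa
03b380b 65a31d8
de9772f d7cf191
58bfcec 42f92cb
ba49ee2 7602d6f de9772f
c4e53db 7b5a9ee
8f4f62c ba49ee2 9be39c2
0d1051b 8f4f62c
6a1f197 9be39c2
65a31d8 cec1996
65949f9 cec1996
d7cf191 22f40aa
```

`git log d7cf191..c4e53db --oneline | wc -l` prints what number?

12

Reachable from c4e53db: {03b380b, 0d1051b, 22f40aa, 65949f9, 65a31d8, 7602d6f, 7b5a9ee, 8f4f62c, 9be39c2, ba49ee2, c4e53db, cec1996, d7cf191, de9772f}.
Reachable from d7cf191: {22f40aa, d7cf191}.
In c4e53db's history but not d7cf191's: {03b380b, 0d1051b, 65949f9, 65a31d8, 7602d6f, 7b5a9ee, 8f4f62c, 9be39c2, ba49ee2, c4e53db, cec1996, de9772f} — 12 commits.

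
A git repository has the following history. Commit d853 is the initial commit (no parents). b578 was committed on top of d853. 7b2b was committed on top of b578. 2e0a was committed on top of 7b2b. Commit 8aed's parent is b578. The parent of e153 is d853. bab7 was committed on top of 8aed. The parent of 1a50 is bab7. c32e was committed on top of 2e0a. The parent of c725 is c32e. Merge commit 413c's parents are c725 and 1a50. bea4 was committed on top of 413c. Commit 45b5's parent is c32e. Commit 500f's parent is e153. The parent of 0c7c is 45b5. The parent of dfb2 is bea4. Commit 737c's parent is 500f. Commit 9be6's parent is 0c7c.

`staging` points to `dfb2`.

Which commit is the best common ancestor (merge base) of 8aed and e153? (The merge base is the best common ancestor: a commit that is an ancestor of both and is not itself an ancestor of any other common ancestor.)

d853

Ancestors of 8aed: {8aed, b578, d853}.
Ancestors of e153: {d853, e153}.
Common ancestors: {d853}.
The only common ancestor is d853, so it is the merge base.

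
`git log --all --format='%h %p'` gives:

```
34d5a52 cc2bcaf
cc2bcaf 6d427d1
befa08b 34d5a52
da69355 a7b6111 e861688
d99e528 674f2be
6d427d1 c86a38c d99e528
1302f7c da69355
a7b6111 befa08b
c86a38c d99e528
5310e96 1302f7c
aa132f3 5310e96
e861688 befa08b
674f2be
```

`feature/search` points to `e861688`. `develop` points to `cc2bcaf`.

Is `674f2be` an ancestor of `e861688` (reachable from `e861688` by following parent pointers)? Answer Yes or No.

Ancestors of e861688 (commits reachable by following parents): {34d5a52, 674f2be, 6d427d1, befa08b, c86a38c, cc2bcaf, d99e528, e861688}.
674f2be is in that set, so it is an ancestor of e861688.

Yes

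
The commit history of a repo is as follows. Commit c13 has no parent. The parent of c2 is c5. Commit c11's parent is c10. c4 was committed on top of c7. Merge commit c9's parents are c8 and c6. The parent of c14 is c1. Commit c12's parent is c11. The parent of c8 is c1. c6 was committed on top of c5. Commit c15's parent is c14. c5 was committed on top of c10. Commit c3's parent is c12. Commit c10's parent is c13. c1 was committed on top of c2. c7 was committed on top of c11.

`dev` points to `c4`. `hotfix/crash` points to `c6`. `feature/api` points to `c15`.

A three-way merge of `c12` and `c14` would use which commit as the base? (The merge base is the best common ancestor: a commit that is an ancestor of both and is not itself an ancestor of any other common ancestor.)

c10

Ancestors of c12: {c10, c11, c12, c13}.
Ancestors of c14: {c1, c10, c13, c14, c2, c5}.
Common ancestors: {c10, c13}.
Among these, c10 is not an ancestor of any other common ancestor — it is the merge base.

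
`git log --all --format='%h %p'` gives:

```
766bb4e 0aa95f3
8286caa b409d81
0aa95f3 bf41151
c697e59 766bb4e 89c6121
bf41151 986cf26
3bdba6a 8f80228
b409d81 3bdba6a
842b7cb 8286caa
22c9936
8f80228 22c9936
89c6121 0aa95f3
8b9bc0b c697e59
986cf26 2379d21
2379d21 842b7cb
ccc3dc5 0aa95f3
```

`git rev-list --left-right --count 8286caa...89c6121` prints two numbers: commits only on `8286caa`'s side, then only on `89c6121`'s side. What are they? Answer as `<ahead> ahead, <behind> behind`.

Reachable from 8286caa: {22c9936, 3bdba6a, 8286caa, 8f80228, b409d81}.
Reachable from 89c6121: {0aa95f3, 22c9936, 2379d21, 3bdba6a, 8286caa, 842b7cb, 89c6121, 8f80228, 986cf26, b409d81, bf41151}.
Only in 8286caa's history (ahead): {} — 0.
Only in 89c6121's history (behind): {0aa95f3, 2379d21, 842b7cb, 89c6121, 986cf26, bf41151} — 6.

0 ahead, 6 behind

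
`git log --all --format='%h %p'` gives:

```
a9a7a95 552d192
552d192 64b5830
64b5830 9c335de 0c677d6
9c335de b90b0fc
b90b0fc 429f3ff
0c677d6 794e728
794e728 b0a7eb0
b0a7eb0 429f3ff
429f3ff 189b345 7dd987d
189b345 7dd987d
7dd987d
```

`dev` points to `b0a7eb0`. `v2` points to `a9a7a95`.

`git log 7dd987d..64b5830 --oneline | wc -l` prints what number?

Reachable from 64b5830: {0c677d6, 189b345, 429f3ff, 64b5830, 794e728, 7dd987d, 9c335de, b0a7eb0, b90b0fc}.
Reachable from 7dd987d: {7dd987d}.
In 64b5830's history but not 7dd987d's: {0c677d6, 189b345, 429f3ff, 64b5830, 794e728, 9c335de, b0a7eb0, b90b0fc} — 8 commits.

8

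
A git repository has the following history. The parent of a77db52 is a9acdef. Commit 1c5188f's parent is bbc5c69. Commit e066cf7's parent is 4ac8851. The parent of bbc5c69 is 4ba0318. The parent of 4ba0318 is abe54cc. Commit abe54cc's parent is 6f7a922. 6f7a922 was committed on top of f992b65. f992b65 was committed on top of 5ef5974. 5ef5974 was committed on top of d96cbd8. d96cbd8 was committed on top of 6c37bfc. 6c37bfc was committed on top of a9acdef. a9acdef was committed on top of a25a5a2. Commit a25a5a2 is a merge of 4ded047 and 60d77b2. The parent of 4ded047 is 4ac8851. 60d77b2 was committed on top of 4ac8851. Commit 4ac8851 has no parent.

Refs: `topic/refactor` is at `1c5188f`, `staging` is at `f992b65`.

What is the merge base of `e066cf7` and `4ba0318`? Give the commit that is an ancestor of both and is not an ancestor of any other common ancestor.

Ancestors of e066cf7: {4ac8851, e066cf7}.
Ancestors of 4ba0318: {4ac8851, 4ba0318, 4ded047, 5ef5974, 60d77b2, 6c37bfc, 6f7a922, a25a5a2, a9acdef, abe54cc, d96cbd8, f992b65}.
Common ancestors: {4ac8851}.
The only common ancestor is 4ac8851, so it is the merge base.

4ac8851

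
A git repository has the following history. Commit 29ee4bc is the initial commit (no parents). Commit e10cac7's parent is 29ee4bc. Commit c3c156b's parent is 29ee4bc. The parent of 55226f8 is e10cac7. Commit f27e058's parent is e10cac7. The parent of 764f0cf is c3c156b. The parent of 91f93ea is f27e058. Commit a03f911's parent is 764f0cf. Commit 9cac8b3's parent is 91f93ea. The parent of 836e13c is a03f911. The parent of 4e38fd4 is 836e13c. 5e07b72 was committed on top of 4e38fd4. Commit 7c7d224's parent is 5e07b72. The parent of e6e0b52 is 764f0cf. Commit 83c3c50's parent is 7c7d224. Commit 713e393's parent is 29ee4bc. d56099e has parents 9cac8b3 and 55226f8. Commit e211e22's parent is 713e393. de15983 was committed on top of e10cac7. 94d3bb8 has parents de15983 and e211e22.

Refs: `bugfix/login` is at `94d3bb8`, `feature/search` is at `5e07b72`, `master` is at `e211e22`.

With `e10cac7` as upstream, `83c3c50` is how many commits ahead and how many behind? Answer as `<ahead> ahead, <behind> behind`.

8 ahead, 1 behind

Reachable from 83c3c50: {29ee4bc, 4e38fd4, 5e07b72, 764f0cf, 7c7d224, 836e13c, 83c3c50, a03f911, c3c156b}.
Reachable from e10cac7: {29ee4bc, e10cac7}.
Only in 83c3c50's history (ahead): {4e38fd4, 5e07b72, 764f0cf, 7c7d224, 836e13c, 83c3c50, a03f911, c3c156b} — 8.
Only in e10cac7's history (behind): {e10cac7} — 1.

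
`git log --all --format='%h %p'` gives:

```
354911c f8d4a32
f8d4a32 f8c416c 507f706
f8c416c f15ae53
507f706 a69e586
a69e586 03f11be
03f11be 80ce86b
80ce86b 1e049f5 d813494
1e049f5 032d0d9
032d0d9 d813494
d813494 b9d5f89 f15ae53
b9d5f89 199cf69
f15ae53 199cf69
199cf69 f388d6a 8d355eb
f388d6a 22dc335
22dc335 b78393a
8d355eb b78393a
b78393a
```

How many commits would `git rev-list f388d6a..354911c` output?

Reachable from 354911c: {032d0d9, 03f11be, 199cf69, 1e049f5, 22dc335, 354911c, 507f706, 80ce86b, 8d355eb, a69e586, b78393a, b9d5f89, d813494, f15ae53, f388d6a, f8c416c, f8d4a32}.
Reachable from f388d6a: {22dc335, b78393a, f388d6a}.
In 354911c's history but not f388d6a's: {032d0d9, 03f11be, 199cf69, 1e049f5, 354911c, 507f706, 80ce86b, 8d355eb, a69e586, b9d5f89, d813494, f15ae53, f8c416c, f8d4a32} — 14 commits.

14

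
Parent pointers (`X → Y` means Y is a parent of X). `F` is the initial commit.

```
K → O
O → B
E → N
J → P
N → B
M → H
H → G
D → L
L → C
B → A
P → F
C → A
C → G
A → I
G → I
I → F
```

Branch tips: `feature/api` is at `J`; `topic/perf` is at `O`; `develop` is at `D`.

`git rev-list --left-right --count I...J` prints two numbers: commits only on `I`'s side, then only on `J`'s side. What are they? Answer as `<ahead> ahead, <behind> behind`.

Reachable from I: {F, I}.
Reachable from J: {F, J, P}.
Only in I's history (ahead): {I} — 1.
Only in J's history (behind): {J, P} — 2.

1 ahead, 2 behind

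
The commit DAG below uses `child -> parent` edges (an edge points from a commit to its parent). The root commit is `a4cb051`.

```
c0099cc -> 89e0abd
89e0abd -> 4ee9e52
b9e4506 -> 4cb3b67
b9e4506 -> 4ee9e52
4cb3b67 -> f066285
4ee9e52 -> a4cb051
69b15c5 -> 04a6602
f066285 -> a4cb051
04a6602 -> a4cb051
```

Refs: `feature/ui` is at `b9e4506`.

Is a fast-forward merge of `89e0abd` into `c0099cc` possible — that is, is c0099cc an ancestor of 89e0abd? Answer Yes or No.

A fast-forward from c0099cc to 89e0abd is possible iff c0099cc is an ancestor of 89e0abd.
Ancestors of 89e0abd: {4ee9e52, 89e0abd, a4cb051}.
c0099cc is not among them, so fast-forward is not possible.

No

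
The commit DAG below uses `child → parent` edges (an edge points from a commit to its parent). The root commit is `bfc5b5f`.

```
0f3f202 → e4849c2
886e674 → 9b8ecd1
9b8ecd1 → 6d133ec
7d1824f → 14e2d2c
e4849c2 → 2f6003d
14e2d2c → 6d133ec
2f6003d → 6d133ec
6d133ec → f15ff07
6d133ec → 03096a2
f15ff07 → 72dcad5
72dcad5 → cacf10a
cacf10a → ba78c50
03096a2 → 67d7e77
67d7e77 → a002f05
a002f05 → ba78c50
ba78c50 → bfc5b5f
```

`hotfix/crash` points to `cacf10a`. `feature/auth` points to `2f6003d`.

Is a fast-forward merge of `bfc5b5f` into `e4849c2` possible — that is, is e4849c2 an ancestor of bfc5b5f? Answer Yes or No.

A fast-forward from e4849c2 to bfc5b5f is possible iff e4849c2 is an ancestor of bfc5b5f.
Ancestors of bfc5b5f: {bfc5b5f}.
e4849c2 is not among them, so fast-forward is not possible.

No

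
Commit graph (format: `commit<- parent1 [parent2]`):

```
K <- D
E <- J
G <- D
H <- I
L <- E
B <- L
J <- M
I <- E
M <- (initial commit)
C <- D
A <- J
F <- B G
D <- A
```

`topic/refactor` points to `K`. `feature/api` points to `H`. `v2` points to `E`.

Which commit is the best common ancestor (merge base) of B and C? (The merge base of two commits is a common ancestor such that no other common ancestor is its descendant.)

Ancestors of B: {B, E, J, L, M}.
Ancestors of C: {A, C, D, J, M}.
Common ancestors: {J, M}.
Among these, J is not an ancestor of any other common ancestor — it is the merge base.

J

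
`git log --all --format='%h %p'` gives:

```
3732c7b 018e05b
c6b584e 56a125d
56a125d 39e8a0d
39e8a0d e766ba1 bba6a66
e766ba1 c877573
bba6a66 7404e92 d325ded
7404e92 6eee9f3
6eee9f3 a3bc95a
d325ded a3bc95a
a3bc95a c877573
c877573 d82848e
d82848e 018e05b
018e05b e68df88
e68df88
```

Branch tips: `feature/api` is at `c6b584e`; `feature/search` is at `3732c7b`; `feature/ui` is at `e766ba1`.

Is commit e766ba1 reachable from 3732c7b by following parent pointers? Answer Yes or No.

Ancestors of 3732c7b: {018e05b, 3732c7b, e68df88}.
e766ba1 is not in that set, so it is not an ancestor of 3732c7b.

No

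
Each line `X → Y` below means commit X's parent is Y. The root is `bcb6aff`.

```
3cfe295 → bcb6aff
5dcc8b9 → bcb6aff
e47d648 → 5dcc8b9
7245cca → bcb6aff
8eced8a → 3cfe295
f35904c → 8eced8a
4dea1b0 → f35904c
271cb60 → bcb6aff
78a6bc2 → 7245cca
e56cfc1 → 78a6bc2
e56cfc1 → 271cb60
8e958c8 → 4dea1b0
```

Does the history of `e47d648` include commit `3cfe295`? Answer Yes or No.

Ancestors of e47d648: {5dcc8b9, bcb6aff, e47d648}.
3cfe295 is not in that set, so it is not an ancestor of e47d648.

No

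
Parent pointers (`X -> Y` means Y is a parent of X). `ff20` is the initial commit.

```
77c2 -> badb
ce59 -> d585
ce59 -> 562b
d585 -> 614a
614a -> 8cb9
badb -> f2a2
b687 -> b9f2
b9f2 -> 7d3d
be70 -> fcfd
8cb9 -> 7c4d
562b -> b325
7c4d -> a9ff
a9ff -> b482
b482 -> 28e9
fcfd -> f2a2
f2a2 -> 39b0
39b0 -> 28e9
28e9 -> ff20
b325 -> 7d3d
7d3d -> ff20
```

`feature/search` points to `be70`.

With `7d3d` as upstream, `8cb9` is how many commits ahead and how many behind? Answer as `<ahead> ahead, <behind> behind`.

Reachable from 8cb9: {28e9, 7c4d, 8cb9, a9ff, b482, ff20}.
Reachable from 7d3d: {7d3d, ff20}.
Only in 8cb9's history (ahead): {28e9, 7c4d, 8cb9, a9ff, b482} — 5.
Only in 7d3d's history (behind): {7d3d} — 1.

5 ahead, 1 behind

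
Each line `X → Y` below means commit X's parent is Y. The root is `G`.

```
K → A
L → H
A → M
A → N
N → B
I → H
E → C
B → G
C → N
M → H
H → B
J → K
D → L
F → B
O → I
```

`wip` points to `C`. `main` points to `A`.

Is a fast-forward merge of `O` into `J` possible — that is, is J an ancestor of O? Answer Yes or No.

A fast-forward from J to O is possible iff J is an ancestor of O.
Ancestors of O: {B, G, H, I, O}.
J is not among them, so fast-forward is not possible.

No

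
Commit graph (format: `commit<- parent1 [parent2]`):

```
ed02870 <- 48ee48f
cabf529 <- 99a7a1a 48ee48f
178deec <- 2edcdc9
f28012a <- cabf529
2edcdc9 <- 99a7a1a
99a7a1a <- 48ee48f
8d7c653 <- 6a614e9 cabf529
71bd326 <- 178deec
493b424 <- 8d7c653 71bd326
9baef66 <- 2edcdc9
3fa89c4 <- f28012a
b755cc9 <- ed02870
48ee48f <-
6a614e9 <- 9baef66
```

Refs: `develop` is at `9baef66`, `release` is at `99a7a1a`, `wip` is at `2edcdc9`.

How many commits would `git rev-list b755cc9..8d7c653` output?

Reachable from 8d7c653: {2edcdc9, 48ee48f, 6a614e9, 8d7c653, 99a7a1a, 9baef66, cabf529}.
Reachable from b755cc9: {48ee48f, b755cc9, ed02870}.
In 8d7c653's history but not b755cc9's: {2edcdc9, 6a614e9, 8d7c653, 99a7a1a, 9baef66, cabf529} — 6 commits.

6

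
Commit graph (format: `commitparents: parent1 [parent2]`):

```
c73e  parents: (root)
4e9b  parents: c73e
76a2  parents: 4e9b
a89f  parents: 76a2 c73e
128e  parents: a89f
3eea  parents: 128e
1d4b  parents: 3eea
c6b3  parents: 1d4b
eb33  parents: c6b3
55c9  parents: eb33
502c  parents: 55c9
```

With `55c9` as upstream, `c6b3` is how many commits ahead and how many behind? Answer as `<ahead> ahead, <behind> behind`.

0 ahead, 2 behind

Reachable from c6b3: {128e, 1d4b, 3eea, 4e9b, 76a2, a89f, c6b3, c73e}.
Reachable from 55c9: {128e, 1d4b, 3eea, 4e9b, 55c9, 76a2, a89f, c6b3, c73e, eb33}.
Only in c6b3's history (ahead): {} — 0.
Only in 55c9's history (behind): {55c9, eb33} — 2.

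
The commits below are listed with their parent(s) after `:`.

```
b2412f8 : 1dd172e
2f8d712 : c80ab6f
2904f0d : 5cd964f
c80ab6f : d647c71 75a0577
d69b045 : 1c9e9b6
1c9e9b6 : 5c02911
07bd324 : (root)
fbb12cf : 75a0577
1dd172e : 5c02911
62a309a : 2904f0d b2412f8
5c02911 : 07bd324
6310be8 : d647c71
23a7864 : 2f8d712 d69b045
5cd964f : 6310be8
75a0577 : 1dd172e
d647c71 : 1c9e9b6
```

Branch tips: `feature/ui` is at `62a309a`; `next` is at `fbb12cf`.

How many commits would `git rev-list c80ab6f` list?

7

Walking parent pointers from c80ab6f: reachable set = {07bd324, 1c9e9b6, 1dd172e, 5c02911, 75a0577, c80ab6f, d647c71}.
That is 7 commits.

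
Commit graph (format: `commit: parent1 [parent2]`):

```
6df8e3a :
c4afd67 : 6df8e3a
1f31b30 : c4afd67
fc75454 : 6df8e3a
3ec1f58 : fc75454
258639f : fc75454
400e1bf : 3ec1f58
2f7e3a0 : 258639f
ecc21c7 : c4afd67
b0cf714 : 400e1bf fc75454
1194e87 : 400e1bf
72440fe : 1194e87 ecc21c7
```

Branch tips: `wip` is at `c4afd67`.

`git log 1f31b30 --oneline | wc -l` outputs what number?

3

Walking parent pointers from 1f31b30: reachable set = {1f31b30, 6df8e3a, c4afd67}.
That is 3 commits.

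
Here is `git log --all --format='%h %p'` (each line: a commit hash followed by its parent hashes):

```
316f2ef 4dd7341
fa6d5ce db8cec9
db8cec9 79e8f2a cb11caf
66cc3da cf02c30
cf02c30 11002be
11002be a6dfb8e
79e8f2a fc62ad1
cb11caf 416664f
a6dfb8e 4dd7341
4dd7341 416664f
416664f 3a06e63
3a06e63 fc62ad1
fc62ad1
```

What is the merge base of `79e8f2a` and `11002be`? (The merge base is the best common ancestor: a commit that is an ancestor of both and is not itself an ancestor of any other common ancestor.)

Ancestors of 79e8f2a: {79e8f2a, fc62ad1}.
Ancestors of 11002be: {11002be, 3a06e63, 416664f, 4dd7341, a6dfb8e, fc62ad1}.
Common ancestors: {fc62ad1}.
The only common ancestor is fc62ad1, so it is the merge base.

fc62ad1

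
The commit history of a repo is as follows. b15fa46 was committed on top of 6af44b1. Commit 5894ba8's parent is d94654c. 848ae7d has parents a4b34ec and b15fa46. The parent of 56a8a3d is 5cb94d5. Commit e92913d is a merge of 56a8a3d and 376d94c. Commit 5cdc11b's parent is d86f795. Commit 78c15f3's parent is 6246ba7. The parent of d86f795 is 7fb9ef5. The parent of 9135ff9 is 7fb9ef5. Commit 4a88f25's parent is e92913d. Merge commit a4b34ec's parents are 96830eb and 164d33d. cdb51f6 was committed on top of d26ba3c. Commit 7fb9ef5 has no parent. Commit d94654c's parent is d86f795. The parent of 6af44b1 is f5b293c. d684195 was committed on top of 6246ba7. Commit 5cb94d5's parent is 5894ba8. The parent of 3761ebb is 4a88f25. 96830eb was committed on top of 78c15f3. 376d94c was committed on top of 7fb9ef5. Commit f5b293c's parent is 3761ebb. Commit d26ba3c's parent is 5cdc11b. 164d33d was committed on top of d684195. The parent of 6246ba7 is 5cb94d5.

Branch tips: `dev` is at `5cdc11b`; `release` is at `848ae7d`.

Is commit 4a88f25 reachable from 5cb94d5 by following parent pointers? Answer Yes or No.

Ancestors of 5cb94d5: {5894ba8, 5cb94d5, 7fb9ef5, d86f795, d94654c}.
4a88f25 is not in that set, so it is not an ancestor of 5cb94d5.

No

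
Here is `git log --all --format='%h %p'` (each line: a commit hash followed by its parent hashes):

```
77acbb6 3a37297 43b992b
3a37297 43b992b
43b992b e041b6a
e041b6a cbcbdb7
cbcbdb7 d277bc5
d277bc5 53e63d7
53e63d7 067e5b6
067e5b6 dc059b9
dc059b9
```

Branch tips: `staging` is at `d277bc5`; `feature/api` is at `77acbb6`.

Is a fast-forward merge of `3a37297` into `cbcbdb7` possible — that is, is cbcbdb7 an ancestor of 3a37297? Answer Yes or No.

A fast-forward from cbcbdb7 to 3a37297 is possible iff cbcbdb7 is an ancestor of 3a37297.
Ancestors of 3a37297: {067e5b6, 3a37297, 43b992b, 53e63d7, cbcbdb7, d277bc5, dc059b9, e041b6a}.
cbcbdb7 is among them, so fast-forward is possible.

Yes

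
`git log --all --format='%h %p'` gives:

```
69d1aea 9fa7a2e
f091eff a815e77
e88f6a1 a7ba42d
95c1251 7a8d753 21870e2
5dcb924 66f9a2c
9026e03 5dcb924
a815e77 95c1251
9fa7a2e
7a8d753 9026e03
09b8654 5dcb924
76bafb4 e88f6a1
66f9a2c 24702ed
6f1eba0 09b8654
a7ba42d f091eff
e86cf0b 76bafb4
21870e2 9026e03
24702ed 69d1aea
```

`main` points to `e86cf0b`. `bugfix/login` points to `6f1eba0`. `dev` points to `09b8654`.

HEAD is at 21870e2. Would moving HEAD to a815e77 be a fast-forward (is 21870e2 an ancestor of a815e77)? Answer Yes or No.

A fast-forward from 21870e2 to a815e77 is possible iff 21870e2 is an ancestor of a815e77.
Ancestors of a815e77: {21870e2, 24702ed, 5dcb924, 66f9a2c, 69d1aea, 7a8d753, 9026e03, 95c1251, 9fa7a2e, a815e77}.
21870e2 is among them, so fast-forward is possible.

Yes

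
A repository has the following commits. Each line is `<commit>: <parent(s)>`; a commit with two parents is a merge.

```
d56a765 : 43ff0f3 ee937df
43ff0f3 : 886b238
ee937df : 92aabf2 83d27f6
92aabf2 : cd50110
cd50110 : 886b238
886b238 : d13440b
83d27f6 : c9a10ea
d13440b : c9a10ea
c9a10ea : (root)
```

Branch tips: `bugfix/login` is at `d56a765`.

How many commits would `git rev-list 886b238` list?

Walking parent pointers from 886b238: reachable set = {886b238, c9a10ea, d13440b}.
That is 3 commits.

3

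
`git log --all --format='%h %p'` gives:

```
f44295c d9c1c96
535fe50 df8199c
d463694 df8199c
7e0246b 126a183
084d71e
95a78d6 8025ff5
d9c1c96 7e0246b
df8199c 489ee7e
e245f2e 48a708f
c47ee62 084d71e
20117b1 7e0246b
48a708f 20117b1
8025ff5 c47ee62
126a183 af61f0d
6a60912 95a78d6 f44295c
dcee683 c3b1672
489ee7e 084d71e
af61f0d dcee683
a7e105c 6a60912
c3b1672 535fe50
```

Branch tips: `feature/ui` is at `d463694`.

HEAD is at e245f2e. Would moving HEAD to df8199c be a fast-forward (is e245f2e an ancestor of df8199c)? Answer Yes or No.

No

A fast-forward from e245f2e to df8199c is possible iff e245f2e is an ancestor of df8199c.
Ancestors of df8199c: {084d71e, 489ee7e, df8199c}.
e245f2e is not among them, so fast-forward is not possible.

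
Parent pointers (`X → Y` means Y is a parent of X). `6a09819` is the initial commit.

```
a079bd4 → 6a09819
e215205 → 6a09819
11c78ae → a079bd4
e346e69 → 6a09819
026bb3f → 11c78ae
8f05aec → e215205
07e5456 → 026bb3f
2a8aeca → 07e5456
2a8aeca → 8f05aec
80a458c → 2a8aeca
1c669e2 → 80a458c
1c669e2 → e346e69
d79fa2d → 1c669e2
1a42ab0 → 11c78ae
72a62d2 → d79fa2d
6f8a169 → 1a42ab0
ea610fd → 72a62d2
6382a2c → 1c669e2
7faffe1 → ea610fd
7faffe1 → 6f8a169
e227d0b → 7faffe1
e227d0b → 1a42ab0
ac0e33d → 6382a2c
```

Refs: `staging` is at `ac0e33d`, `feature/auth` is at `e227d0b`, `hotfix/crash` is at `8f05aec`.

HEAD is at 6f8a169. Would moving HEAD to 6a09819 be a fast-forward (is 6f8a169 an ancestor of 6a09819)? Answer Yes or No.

A fast-forward from 6f8a169 to 6a09819 is possible iff 6f8a169 is an ancestor of 6a09819.
Ancestors of 6a09819: {6a09819}.
6f8a169 is not among them, so fast-forward is not possible.

No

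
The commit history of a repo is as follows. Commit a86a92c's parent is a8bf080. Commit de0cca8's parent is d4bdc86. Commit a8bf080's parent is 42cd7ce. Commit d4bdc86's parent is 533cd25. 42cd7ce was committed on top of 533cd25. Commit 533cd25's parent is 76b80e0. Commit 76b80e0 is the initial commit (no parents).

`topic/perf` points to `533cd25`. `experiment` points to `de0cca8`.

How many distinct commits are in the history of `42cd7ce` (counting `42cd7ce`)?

3

Walking parent pointers from 42cd7ce: reachable set = {42cd7ce, 533cd25, 76b80e0}.
That is 3 commits.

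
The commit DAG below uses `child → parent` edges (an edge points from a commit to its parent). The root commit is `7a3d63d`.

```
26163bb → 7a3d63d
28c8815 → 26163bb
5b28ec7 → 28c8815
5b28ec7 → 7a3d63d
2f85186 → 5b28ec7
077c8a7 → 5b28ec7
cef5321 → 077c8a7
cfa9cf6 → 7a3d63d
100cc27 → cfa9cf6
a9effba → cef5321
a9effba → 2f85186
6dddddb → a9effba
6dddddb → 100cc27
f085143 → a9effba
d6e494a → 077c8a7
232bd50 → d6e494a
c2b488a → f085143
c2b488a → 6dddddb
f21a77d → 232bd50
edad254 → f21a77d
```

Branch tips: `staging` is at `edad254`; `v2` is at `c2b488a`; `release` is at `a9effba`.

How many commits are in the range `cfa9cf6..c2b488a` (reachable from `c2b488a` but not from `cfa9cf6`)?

11

Reachable from c2b488a: {077c8a7, 100cc27, 26163bb, 28c8815, 2f85186, 5b28ec7, 6dddddb, 7a3d63d, a9effba, c2b488a, cef5321, cfa9cf6, f085143}.
Reachable from cfa9cf6: {7a3d63d, cfa9cf6}.
In c2b488a's history but not cfa9cf6's: {077c8a7, 100cc27, 26163bb, 28c8815, 2f85186, 5b28ec7, 6dddddb, a9effba, c2b488a, cef5321, f085143} — 11 commits.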